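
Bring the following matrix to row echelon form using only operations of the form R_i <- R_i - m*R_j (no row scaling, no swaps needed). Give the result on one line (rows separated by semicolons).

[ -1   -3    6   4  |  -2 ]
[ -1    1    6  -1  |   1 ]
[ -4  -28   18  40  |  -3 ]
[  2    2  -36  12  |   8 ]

Forward elimination:
R2 <- R2 - (1)*R1:  [  0   4   0  -5   3 ]
R3 <- R3 - (4)*R1:  [   0  -16   -6   24    5 ]
R4 <- R4 - (-2)*R1:  [   0   -4  -24   20    4 ]
R3 <- R3 - (-4)*R2:  [  0   0  -6   4  17 ]
R4 <- R4 - (-1)*R2:  [   0    0  -24   15    7 ]
R4 <- R4 - (4)*R3:  [   0    0    0   -1  -61 ]
Row echelon form:
[ -1  -3   6   4  |   -2 ]
[  0   4   0  -5  |    3 ]
[  0   0  -6   4  |   17 ]
[  0   0   0  -1  |  -61 ]

REF = [-1 -3 6 4 -2; 0 4 0 -5 3; 0 0 -6 4 17; 0 0 0 -1 -61]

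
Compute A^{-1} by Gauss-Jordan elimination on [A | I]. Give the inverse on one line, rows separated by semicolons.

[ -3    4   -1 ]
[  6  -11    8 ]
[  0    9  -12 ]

Gauss-Jordan on [A | I]:
R1 <- (1/-3)*R1:  [    1  -4/3   1/3  |  -1/3     0     0 ]
R2 <- R2 - (6)*R1:  [  0  -3   6  |   2   1   0 ]
R2 <- (1/-3)*R2:  [    0     1    -2  |  -2/3  -1/3     0 ]
R1 <- R1 - (-4/3)*R2:  [     1      0   -7/3  |  -11/9   -4/9      0 ]
R3 <- R3 - (9)*R2:  [ 0  0  6  |  6  3  1 ]
R3 <- (1/6)*R3:  [   0    0    1  |    1  1/2  1/6 ]
R1 <- R1 - (-7/3)*R3:  [     1      0      0  |   10/9  13/18   7/18 ]
R2 <- R2 - (-2)*R3:  [   0    1    0  |  4/3  2/3  1/3 ]
Right block of [I | A^{-1}] is the inverse:
[ 10/9  13/18  7/18 ]
[  4/3    2/3   1/3 ]
[    1    1/2   1/6 ]

inverse = [10/9 13/18 7/18; 4/3 2/3 1/3; 1 1/2 1/6]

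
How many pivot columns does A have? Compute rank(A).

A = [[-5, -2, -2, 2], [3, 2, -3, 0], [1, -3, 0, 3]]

Row reduction:
R2 <- R2 - (-3/5)*R1:  [     0    4/5  -21/5    6/5 ]
R3 <- R3 - (-1/5)*R1:  [     0  -17/5   -2/5   17/5 ]
R3 <- R3 - (-17/4)*R2:  [     0      0  -73/4   17/2 ]
Row echelon form:
[ -5   -2     -2     2 ]
[  0  4/5  -21/5   6/5 ]
[  0    0  -73/4  17/2 ]
Nonzero rows / pivot columns: 3

rank(A) = 3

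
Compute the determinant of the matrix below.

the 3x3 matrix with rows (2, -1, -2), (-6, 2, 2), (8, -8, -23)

Forward elimination:
R2 <- R2 - (-3)*R1:  [  0  -1  -4 ]
R3 <- R3 - (4)*R1:  [   0   -4  -15 ]
R3 <- R3 - (4)*R2:  [ 0  0  1 ]
Upper-triangular form:
[ 2  -1  -2 ]
[ 0  -1  -4 ]
[ 0   0   1 ]
det(A) = (-1)^0 * (2) * (-1) * (1) = -2  (0 row swaps -> sign +1)

det(A) = -2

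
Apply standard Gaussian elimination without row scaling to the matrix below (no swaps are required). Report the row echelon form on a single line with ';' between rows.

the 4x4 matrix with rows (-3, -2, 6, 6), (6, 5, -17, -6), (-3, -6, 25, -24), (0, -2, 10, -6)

REF = [-3 -2 6 6; 0 1 -5 6; 0 0 -1 -6; 0 0 0 6]

Forward elimination:
R2 <- R2 - (-2)*R1:  [  0   1  -5   6 ]
R3 <- R3 - (1)*R1:  [   0   -4   19  -30 ]
R3 <- R3 - (-4)*R2:  [  0   0  -1  -6 ]
R4 <- R4 - (-2)*R2:  [ 0  0  0  6 ]
Row echelon form:
[ -3  -2   6   6 ]
[  0   1  -5   6 ]
[  0   0  -1  -6 ]
[  0   0   0   6 ]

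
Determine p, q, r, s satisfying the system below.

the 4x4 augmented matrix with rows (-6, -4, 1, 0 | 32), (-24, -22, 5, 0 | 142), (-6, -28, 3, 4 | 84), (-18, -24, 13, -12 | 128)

(-4, -3, -4, -3)

Forward elimination on [A|b]:
R2 <- R2 - (4)*R1:  [  0  -6   1   0  14 ]
R3 <- R3 - (1)*R1:  [   0  -24    2    4   52 ]
R4 <- R4 - (3)*R1:  [   0  -12   10  -12   32 ]
R3 <- R3 - (4)*R2:  [  0   0  -2   4  -4 ]
R4 <- R4 - (2)*R2:  [   0    0    8  -12    4 ]
R4 <- R4 - (-4)*R3:  [   0    0    0    4  -12 ]
Row echelon form:
[ -6  -4   1  0  |   32 ]
[  0  -6   1  0  |   14 ]
[  0   0  -2  4  |   -4 ]
[  0   0   0  4  |  -12 ]
Back-substitution:
s = (-12) / 4 = -3
r = (-4 - (4)*(-3)) / -2 = -4
q = (14 - (1)*(-4)) / -6 = -3
p = (32 - (-4)*(-3) - (1)*(-4)) / -6 = -4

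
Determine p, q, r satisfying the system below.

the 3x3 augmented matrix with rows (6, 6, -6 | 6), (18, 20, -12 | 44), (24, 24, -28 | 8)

Forward elimination on [A|b]:
R2 <- R2 - (3)*R1:  [  0   2   6  26 ]
R3 <- R3 - (4)*R1:  [   0    0   -4  -16 ]
Row echelon form:
[ 6  6  -6  |    6 ]
[ 0  2   6  |   26 ]
[ 0  0  -4  |  -16 ]
Back-substitution:
r = (-16) / -4 = 4
q = (26 - (6)*(4)) / 2 = 1
p = (6 - (6)*(1) - (-6)*(4)) / 6 = 4

(4, 1, 4)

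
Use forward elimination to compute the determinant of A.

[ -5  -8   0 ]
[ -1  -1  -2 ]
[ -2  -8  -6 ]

Forward elimination:
R2 <- R2 - (1/5)*R1:  [   0  3/5   -2 ]
R3 <- R3 - (2/5)*R1:  [     0  -24/5     -6 ]
R3 <- R3 - (-8)*R2:  [   0    0  -22 ]
Upper-triangular form:
[ -5   -8    0 ]
[  0  3/5   -2 ]
[  0    0  -22 ]
det(A) = (-1)^0 * (-5) * (3/5) * (-22) = 66  (0 row swaps -> sign +1)

det(A) = 66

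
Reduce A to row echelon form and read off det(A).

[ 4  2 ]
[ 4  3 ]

Forward elimination:
R2 <- R2 - (1)*R1:  [ 0  1 ]
Upper-triangular form:
[ 4  2 ]
[ 0  1 ]
det(A) = (-1)^0 * (4) * (1) = 4  (0 row swaps -> sign +1)

det(A) = 4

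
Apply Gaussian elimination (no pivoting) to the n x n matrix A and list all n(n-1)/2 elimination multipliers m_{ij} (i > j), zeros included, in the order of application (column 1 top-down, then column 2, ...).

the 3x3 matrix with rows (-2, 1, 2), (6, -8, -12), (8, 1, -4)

Forward elimination:
R2 <- R2 - (-3)*R1:  [  0  -5  -6 ]
R3 <- R3 - (-4)*R1:  [ 0  5  4 ]
R3 <- R3 - (-1)*R2:  [  0   0  -2 ]
Multipliers (in order of application): m_{21} = -3, m_{31} = -4, m_{32} = -1

multipliers: -3, -4, -1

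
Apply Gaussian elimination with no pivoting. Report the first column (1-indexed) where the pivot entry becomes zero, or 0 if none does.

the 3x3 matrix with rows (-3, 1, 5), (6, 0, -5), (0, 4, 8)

Naive forward elimination:
R2 <- R2 - (-2)*R1:  [ 0  2  5 ]
R3 <- R3 - (2)*R2:  [  0   0  -2 ]
All pivots nonzero; naive elimination completes without hitting a zero pivot.

first zero-pivot column = 0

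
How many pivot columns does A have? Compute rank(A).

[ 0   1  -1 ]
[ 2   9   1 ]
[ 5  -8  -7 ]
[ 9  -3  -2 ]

Row reduction:
R1 <-> R2   (pivot in column 1 was zero)
[ 2   9   1 ]
[ 0   1  -1 ]
[ 5  -8  -7 ]
[ 9  -3  -2 ]
R3 <- R3 - (5/2)*R1:  [     0  -61/2  -19/2 ]
R4 <- R4 - (9/2)*R1:  [     0  -87/2  -13/2 ]
R3 <- R3 - (-61/2)*R2:  [   0    0  -40 ]
R4 <- R4 - (-87/2)*R2:  [   0    0  -50 ]
R4 <- R4 - (5/4)*R3:  [ 0  0  0 ]
Row echelon form:
[ 2  9    1 ]
[ 0  1   -1 ]
[ 0  0  -40 ]
[ 0  0    0 ]
Nonzero rows / pivot columns: 3

rank(A) = 3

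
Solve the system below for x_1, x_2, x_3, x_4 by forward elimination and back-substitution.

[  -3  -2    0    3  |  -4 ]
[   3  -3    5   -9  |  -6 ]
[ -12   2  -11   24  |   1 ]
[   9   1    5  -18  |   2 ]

Forward elimination on [A|b]:
R2 <- R2 - (-1)*R1:  [   0   -5    5   -6  -10 ]
R3 <- R3 - (4)*R1:  [   0   10  -11   12   17 ]
R4 <- R4 - (-3)*R1:  [   0   -5    5   -9  -10 ]
R3 <- R3 - (-2)*R2:  [  0   0  -1   0  -3 ]
R4 <- R4 - (1)*R2:  [  0   0   0  -3   0 ]
Row echelon form:
[ -3  -2   0   3  |   -4 ]
[  0  -5   5  -6  |  -10 ]
[  0   0  -1   0  |   -3 ]
[  0   0   0  -3  |    0 ]
Back-substitution:
x_4 = (0) / -3 = 0
x_3 = (-3) / -1 = 3
x_2 = (-10 - (5)*(3) - (-6)*(0)) / -5 = 5
x_1 = (-4 - (-2)*(5) - (3)*(0)) / -3 = -2

(-2, 5, 3, 0)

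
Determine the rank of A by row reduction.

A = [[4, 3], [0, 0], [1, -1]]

rank(A) = 2

Row reduction:
R3 <- R3 - (1/4)*R1:  [    0  -7/4 ]
R2 <-> R3   (pivot in column 2 was zero)
[ 4     3 ]
[ 0  -7/4 ]
[ 0     0 ]
Row echelon form:
[ 4     3 ]
[ 0  -7/4 ]
[ 0     0 ]
Nonzero rows / pivot columns: 2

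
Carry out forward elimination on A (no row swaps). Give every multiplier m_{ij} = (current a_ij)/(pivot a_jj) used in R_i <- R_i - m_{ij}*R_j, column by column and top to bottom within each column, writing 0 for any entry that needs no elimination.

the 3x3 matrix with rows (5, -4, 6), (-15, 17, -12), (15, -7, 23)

multipliers: -3, 3, 1

Forward elimination:
R2 <- R2 - (-3)*R1:  [ 0  5  6 ]
R3 <- R3 - (3)*R1:  [ 0  5  5 ]
R3 <- R3 - (1)*R2:  [  0   0  -1 ]
Multipliers (in order of application): m_{21} = -3, m_{31} = 3, m_{32} = 1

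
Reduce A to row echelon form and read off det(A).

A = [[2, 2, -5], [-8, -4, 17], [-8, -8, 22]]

det(A) = 16

Forward elimination:
R2 <- R2 - (-4)*R1:  [  0   4  -3 ]
R3 <- R3 - (-4)*R1:  [ 0  0  2 ]
Upper-triangular form:
[ 2  2  -5 ]
[ 0  4  -3 ]
[ 0  0   2 ]
det(A) = (-1)^0 * (2) * (4) * (2) = 16  (0 row swaps -> sign +1)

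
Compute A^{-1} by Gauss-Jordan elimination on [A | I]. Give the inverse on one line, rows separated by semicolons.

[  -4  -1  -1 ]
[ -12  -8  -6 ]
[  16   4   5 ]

inverse = [-4/5 1/20 -1/10; -9/5 -1/5 -3/5; 4 0 1]

Gauss-Jordan on [A | I]:
R1 <- (1/-4)*R1:  [    1   1/4   1/4  |  -1/4     0     0 ]
R2 <- R2 - (-12)*R1:  [  0  -5  -3  |  -3   1   0 ]
R3 <- R3 - (16)*R1:  [ 0  0  1  |  4  0  1 ]
R2 <- (1/-5)*R2:  [    0     1   3/5  |   3/5  -1/5     0 ]
R1 <- R1 - (1/4)*R2:  [    1     0  1/10  |  -2/5  1/20     0 ]
R1 <- R1 - (1/10)*R3:  [     1      0      0  |   -4/5   1/20  -1/10 ]
R2 <- R2 - (3/5)*R3:  [    0     1     0  |  -9/5  -1/5  -3/5 ]
Right block of [I | A^{-1}] is the inverse:
[ -4/5  1/20  -1/10 ]
[ -9/5  -1/5   -3/5 ]
[    4     0      1 ]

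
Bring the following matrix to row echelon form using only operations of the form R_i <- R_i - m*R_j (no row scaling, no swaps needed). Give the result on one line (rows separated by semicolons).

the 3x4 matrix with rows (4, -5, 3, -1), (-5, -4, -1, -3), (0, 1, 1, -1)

REF = [4 -5 3 -1; 0 -41/4 11/4 -17/4; 0 0 52/41 -58/41]

Forward elimination:
R2 <- R2 - (-5/4)*R1:  [     0  -41/4   11/4  -17/4 ]
R3 <- R3 - (-4/41)*R2:  [      0       0   52/41  -58/41 ]
Row echelon form:
[ 4     -5      3      -1 ]
[ 0  -41/4   11/4   -17/4 ]
[ 0      0  52/41  -58/41 ]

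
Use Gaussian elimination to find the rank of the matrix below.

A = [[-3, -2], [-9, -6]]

Row reduction:
R2 <- R2 - (3)*R1:  [ 0  0 ]
Row echelon form:
[ -3  -2 ]
[  0   0 ]
Nonzero rows / pivot columns: 1

rank(A) = 1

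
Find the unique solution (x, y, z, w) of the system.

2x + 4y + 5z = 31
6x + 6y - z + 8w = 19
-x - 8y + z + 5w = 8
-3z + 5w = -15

(5, -1, 5, 0)

Forward elimination on [A|b]:
R2 <- R2 - (3)*R1:  [   0   -6  -16    8  -74 ]
R3 <- R3 - (-1/2)*R1:  [    0    -6   7/2     5  47/2 ]
R3 <- R3 - (1)*R2:  [     0      0   39/2     -3  195/2 ]
R4 <- R4 - (-2/13)*R3:  [     0      0      0  59/13      0 ]
Row echelon form:
[ 2   4     5      0  |     31 ]
[ 0  -6   -16      8  |    -74 ]
[ 0   0  39/2     -3  |  195/2 ]
[ 0   0     0  59/13  |      0 ]
Back-substitution:
w = (0) / (59/13) = 0
z = (195/2 - (-3)*(0)) / (39/2) = 5
y = (-74 - (-16)*(5) - (8)*(0)) / -6 = -1
x = (31 - (4)*(-1) - (5)*(5)) / 2 = 5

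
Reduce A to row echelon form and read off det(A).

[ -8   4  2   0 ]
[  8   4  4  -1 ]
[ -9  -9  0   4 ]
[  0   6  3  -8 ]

Forward elimination:
R2 <- R2 - (-1)*R1:  [  0   8   6  -1 ]
R3 <- R3 - (9/8)*R1:  [     0  -27/2   -9/4      4 ]
R3 <- R3 - (-27/16)*R2:  [     0      0   63/8  37/16 ]
R4 <- R4 - (3/4)*R2:  [     0      0   -3/2  -29/4 ]
R4 <- R4 - (-4/21)*R3:  [       0        0        0  -143/21 ]
Upper-triangular form:
[ -8  4     2        0 ]
[  0  8     6       -1 ]
[  0  0  63/8    37/16 ]
[  0  0     0  -143/21 ]
det(A) = (-1)^0 * (-8) * (8) * (63/8) * (-143/21) = 3432  (0 row swaps -> sign +1)

det(A) = 3432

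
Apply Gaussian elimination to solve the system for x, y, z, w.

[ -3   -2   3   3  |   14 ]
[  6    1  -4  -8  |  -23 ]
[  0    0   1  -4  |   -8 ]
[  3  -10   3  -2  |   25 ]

Forward elimination on [A|b]:
R2 <- R2 - (-2)*R1:  [  0  -3   2  -2   5 ]
R4 <- R4 - (-1)*R1:  [   0  -12    6    1   39 ]
R4 <- R4 - (4)*R2:  [  0   0  -2   9  19 ]
R4 <- R4 - (-2)*R3:  [ 0  0  0  1  3 ]
Row echelon form:
[ -3  -2  3   3  |  14 ]
[  0  -3  2  -2  |   5 ]
[  0   0  1  -4  |  -8 ]
[  0   0  0   1  |   3 ]
Back-substitution:
w = (3) / 1 = 3
z = (-8 - (-4)*(3)) / 1 = 4
y = (5 - (2)*(4) - (-2)*(3)) / -3 = -1
x = (14 - (-2)*(-1) - (3)*(4) - (3)*(3)) / -3 = 3

(3, -1, 4, 3)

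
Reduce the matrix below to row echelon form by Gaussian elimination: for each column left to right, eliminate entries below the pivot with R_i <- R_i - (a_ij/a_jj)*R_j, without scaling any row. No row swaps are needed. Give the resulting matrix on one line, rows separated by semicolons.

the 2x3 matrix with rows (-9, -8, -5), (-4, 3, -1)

Forward elimination:
R2 <- R2 - (4/9)*R1:  [    0  59/9  11/9 ]
Row echelon form:
[ -9    -8    -5 ]
[  0  59/9  11/9 ]

REF = [-9 -8 -5; 0 59/9 11/9]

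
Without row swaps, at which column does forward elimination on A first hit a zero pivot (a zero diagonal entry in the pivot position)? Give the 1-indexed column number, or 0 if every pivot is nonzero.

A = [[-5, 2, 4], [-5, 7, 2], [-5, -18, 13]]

Naive forward elimination:
R2 <- R2 - (1)*R1:  [  0   5  -2 ]
R3 <- R3 - (1)*R1:  [   0  -20    9 ]
R3 <- R3 - (-4)*R2:  [ 0  0  1 ]
All pivots nonzero; naive elimination completes without hitting a zero pivot.

first zero-pivot column = 0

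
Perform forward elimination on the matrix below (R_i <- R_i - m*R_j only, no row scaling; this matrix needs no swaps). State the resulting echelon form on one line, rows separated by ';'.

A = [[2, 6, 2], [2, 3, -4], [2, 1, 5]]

Forward elimination:
R2 <- R2 - (1)*R1:  [  0  -3  -6 ]
R3 <- R3 - (1)*R1:  [  0  -5   3 ]
R3 <- R3 - (5/3)*R2:  [  0   0  13 ]
Row echelon form:
[ 2   6   2 ]
[ 0  -3  -6 ]
[ 0   0  13 ]

REF = [2 6 2; 0 -3 -6; 0 0 13]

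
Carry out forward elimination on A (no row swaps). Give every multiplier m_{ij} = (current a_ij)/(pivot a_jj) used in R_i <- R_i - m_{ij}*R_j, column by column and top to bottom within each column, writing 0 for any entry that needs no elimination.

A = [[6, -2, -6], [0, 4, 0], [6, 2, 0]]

Forward elimination:
R2: entry in column 1 is already 0 -> m_{21} = 0 (no row operation needed)
R3 <- R3 - (1)*R1:  [ 0  4  6 ]
R3 <- R3 - (1)*R2:  [ 0  0  6 ]
Multipliers (in order of application): m_{21} = 0, m_{31} = 1, m_{32} = 1

multipliers: 0, 1, 1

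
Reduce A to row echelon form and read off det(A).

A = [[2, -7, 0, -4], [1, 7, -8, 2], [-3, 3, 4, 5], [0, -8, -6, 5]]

Forward elimination:
R2 <- R2 - (1/2)*R1:  [    0  21/2    -8     4 ]
R3 <- R3 - (-3/2)*R1:  [     0  -15/2      4     -1 ]
R3 <- R3 - (-5/7)*R2:  [     0      0  -12/7   13/7 ]
R4 <- R4 - (-16/21)*R2:  [       0        0  -254/21   169/21 ]
R4 <- R4 - (127/18)*R3:  [      0       0       0  -91/18 ]
Upper-triangular form:
[ 2    -7      0      -4 ]
[ 0  21/2     -8       4 ]
[ 0     0  -12/7    13/7 ]
[ 0     0      0  -91/18 ]
det(A) = (-1)^0 * (2) * (21/2) * (-12/7) * (-91/18) = 182  (0 row swaps -> sign +1)

det(A) = 182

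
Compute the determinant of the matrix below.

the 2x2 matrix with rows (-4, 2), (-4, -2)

det(A) = 16

Forward elimination:
R2 <- R2 - (1)*R1:  [  0  -4 ]
Upper-triangular form:
[ -4   2 ]
[  0  -4 ]
det(A) = (-1)^0 * (-4) * (-4) = 16  (0 row swaps -> sign +1)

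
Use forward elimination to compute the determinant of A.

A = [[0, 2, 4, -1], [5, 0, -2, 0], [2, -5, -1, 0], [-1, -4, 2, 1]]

det(A) = -142

Forward elimination:
R1 <-> R2   (pivot in column 1 was zero)
[  5   0  -2   0 ]
[  0   2   4  -1 ]
[  2  -5  -1   0 ]
[ -1  -4   2   1 ]
R3 <- R3 - (2/5)*R1:  [    0    -5  -1/5     0 ]
R4 <- R4 - (-1/5)*R1:  [   0   -4  8/5    1 ]
R3 <- R3 - (-5/2)*R2:  [    0     0  49/5  -5/2 ]
R4 <- R4 - (-2)*R2:  [    0     0  48/5    -1 ]
R4 <- R4 - (48/49)*R3:  [     0      0      0  71/49 ]
Upper-triangular form:
[ 5  0    -2      0 ]
[ 0  2     4     -1 ]
[ 0  0  49/5   -5/2 ]
[ 0  0     0  71/49 ]
det(A) = (-1)^1 * (5) * (2) * (49/5) * (71/49) = -142  (1 row swap -> sign -1)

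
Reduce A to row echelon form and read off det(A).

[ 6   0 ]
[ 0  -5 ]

Forward elimination:
Upper-triangular form:
[ 6   0 ]
[ 0  -5 ]
det(A) = (-1)^0 * (6) * (-5) = -30  (0 row swaps -> sign +1)

det(A) = -30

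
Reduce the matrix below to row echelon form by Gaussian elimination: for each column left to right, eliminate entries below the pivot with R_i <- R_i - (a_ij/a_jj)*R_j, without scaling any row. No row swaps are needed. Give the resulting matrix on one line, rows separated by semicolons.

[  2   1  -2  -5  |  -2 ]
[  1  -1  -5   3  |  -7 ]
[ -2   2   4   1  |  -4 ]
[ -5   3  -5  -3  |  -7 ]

REF = [2 1 -2 -5 -2; 0 -3/2 -4 11/2 -6; 0 0 -6 7 -18; 0 0 0 -217/9 40]

Forward elimination:
R2 <- R2 - (1/2)*R1:  [    0  -3/2    -4  11/2    -6 ]
R3 <- R3 - (-1)*R1:  [  0   3   2  -4  -6 ]
R4 <- R4 - (-5/2)*R1:  [     0   11/2    -10  -31/2    -12 ]
R3 <- R3 - (-2)*R2:  [   0    0   -6    7  -18 ]
R4 <- R4 - (-11/3)*R2:  [     0      0  -74/3   14/3    -34 ]
R4 <- R4 - (37/9)*R3:  [      0       0       0  -217/9      40 ]
Row echelon form:
[ 2     1  -2      -5  |   -2 ]
[ 0  -3/2  -4    11/2  |   -6 ]
[ 0     0  -6       7  |  -18 ]
[ 0     0   0  -217/9  |   40 ]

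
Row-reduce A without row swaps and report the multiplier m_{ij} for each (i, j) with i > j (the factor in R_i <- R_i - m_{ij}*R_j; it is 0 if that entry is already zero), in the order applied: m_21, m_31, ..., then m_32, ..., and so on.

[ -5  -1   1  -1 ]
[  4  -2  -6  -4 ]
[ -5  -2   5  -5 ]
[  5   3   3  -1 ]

multipliers: -4/5, 1, -1, 5/14, -5/7, 2/41

Forward elimination:
R2 <- R2 - (-4/5)*R1:  [     0  -14/5  -26/5  -24/5 ]
R3 <- R3 - (1)*R1:  [  0  -1   4  -4 ]
R4 <- R4 - (-1)*R1:  [  0   2   4  -2 ]
R3 <- R3 - (5/14)*R2:  [     0      0   41/7  -16/7 ]
R4 <- R4 - (-5/7)*R2:  [     0      0    2/7  -38/7 ]
R4 <- R4 - (2/41)*R3:  [       0        0        0  -218/41 ]
Multipliers (in order of application): m_{21} = -4/5, m_{31} = 1, m_{41} = -1, m_{32} = 5/14, m_{42} = -5/7, m_{43} = 2/41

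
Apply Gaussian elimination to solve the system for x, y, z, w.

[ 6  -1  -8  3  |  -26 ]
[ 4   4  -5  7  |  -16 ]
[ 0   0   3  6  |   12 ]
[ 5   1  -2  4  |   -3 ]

Forward elimination on [A|b]:
R2 <- R2 - (2/3)*R1:  [    0  14/3   1/3     5   4/3 ]
R4 <- R4 - (5/6)*R1:  [    0  11/6  14/3   3/2  56/3 ]
R4 <- R4 - (11/28)*R2:  [      0       0  127/28  -13/28   127/7 ]
R4 <- R4 - (127/84)*R3:  [       0        0        0  -267/28        0 ]
Row echelon form:
[ 6    -1   -8        3  |  -26 ]
[ 0  14/3  1/3        5  |  4/3 ]
[ 0     0    3        6  |   12 ]
[ 0     0    0  -267/28  |    0 ]
Back-substitution:
w = (0) / (-267/28) = 0
z = (12 - (6)*(0)) / 3 = 4
y = (4/3 - (1/3)*(4) - (5)*(0)) / (14/3) = 0
x = (-26 - (-1)*(0) - (-8)*(4) - (3)*(0)) / 6 = 1

(1, 0, 4, 0)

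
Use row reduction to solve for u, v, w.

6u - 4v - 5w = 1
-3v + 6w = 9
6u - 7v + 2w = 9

Forward elimination on [A|b]:
R3 <- R3 - (1)*R1:  [  0  -3   7   8 ]
R3 <- R3 - (1)*R2:  [  0   0   1  -1 ]
Row echelon form:
[ 6  -4  -5  |   1 ]
[ 0  -3   6  |   9 ]
[ 0   0   1  |  -1 ]
Back-substitution:
w = (-1) / 1 = -1
v = (9 - (6)*(-1)) / -3 = -5
u = (1 - (-4)*(-5) - (-5)*(-1)) / 6 = -4

(-4, -5, -1)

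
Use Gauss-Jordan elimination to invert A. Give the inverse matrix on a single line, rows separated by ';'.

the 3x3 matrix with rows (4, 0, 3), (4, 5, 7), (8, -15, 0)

inverse = [7/8 -3/8 -1/8; 7/15 -1/5 -2/15; -5/6 1/2 1/6]

Gauss-Jordan on [A | I]:
R1 <- (1/4)*R1:  [   1    0  3/4  |  1/4    0    0 ]
R2 <- R2 - (4)*R1:  [  0   5   4  |  -1   1   0 ]
R3 <- R3 - (8)*R1:  [   0  -15   -6  |   -2    0    1 ]
R2 <- (1/5)*R2:  [    0     1   4/5  |  -1/5   1/5     0 ]
R3 <- R3 - (-15)*R2:  [  0   0   6  |  -5   3   1 ]
R3 <- (1/6)*R3:  [    0     0     1  |  -5/6   1/2   1/6 ]
R1 <- R1 - (3/4)*R3:  [    1     0     0  |   7/8  -3/8  -1/8 ]
R2 <- R2 - (4/5)*R3:  [     0      1      0  |   7/15   -1/5  -2/15 ]
Right block of [I | A^{-1}] is the inverse:
[  7/8  -3/8   -1/8 ]
[ 7/15  -1/5  -2/15 ]
[ -5/6   1/2    1/6 ]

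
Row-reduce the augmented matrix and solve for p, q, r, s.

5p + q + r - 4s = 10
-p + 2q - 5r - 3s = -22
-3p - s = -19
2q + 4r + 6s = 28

(5, 0, 1, 4)

Forward elimination on [A|b]:
R2 <- R2 - (-1/5)*R1:  [     0   11/5  -24/5  -19/5    -20 ]
R3 <- R3 - (-3/5)*R1:  [     0    3/5    3/5  -17/5    -13 ]
R3 <- R3 - (3/11)*R2:  [      0       0   21/11  -26/11  -83/11 ]
R4 <- R4 - (10/11)*R2:  [      0       0   92/11  104/11  508/11 ]
R4 <- R4 - (92/21)*R3:  [       0        0        0   416/21  1664/21 ]
Row echelon form:
[ 5     1      1      -4  |       10 ]
[ 0  11/5  -24/5   -19/5  |      -20 ]
[ 0     0  21/11  -26/11  |   -83/11 ]
[ 0     0      0  416/21  |  1664/21 ]
Back-substitution:
s = (1664/21) / (416/21) = 4
r = (-83/11 - (-26/11)*(4)) / (21/11) = 1
q = (-20 - (-24/5)*(1) - (-19/5)*(4)) / (11/5) = 0
p = (10 - (1)*(0) - (1)*(1) - (-4)*(4)) / 5 = 5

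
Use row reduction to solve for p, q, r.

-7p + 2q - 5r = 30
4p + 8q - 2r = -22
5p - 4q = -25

(-5, 0, 1)

Forward elimination on [A|b]:
R2 <- R2 - (-4/7)*R1:  [     0   64/7  -34/7  -34/7 ]
R3 <- R3 - (-5/7)*R1:  [     0  -18/7  -25/7  -25/7 ]
R3 <- R3 - (-9/32)*R2:  [      0       0  -79/16  -79/16 ]
Row echelon form:
[ -7     2      -5  |      30 ]
[  0  64/7   -34/7  |   -34/7 ]
[  0     0  -79/16  |  -79/16 ]
Back-substitution:
r = (-79/16) / (-79/16) = 1
q = (-34/7 - (-34/7)*(1)) / (64/7) = 0
p = (30 - (2)*(0) - (-5)*(1)) / -7 = -5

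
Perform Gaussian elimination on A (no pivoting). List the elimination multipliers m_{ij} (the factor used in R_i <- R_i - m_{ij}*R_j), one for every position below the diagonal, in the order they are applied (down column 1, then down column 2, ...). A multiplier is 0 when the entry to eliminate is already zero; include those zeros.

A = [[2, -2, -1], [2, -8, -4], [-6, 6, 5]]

multipliers: 1, -3, 0

Forward elimination:
R2 <- R2 - (1)*R1:  [  0  -6  -3 ]
R3 <- R3 - (-3)*R1:  [ 0  0  2 ]
R3: entry in column 2 is already 0 -> m_{32} = 0 (no row operation needed)
Multipliers (in order of application): m_{21} = 1, m_{31} = -3, m_{32} = 0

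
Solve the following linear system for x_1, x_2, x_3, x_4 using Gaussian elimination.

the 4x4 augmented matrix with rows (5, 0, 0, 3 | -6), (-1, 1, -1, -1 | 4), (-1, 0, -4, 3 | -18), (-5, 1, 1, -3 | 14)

(0, 5, 3, -2)

Forward elimination on [A|b]:
R2 <- R2 - (-1/5)*R1:  [    0     1    -1  -2/5  14/5 ]
R3 <- R3 - (-1/5)*R1:  [     0      0     -4   18/5  -96/5 ]
R4 <- R4 - (-1)*R1:  [ 0  1  1  0  8 ]
R4 <- R4 - (1)*R2:  [    0     0     2   2/5  26/5 ]
R4 <- R4 - (-1/2)*R3:  [     0      0      0   11/5  -22/5 ]
Row echelon form:
[ 5  0   0     3  |     -6 ]
[ 0  1  -1  -2/5  |   14/5 ]
[ 0  0  -4  18/5  |  -96/5 ]
[ 0  0   0  11/5  |  -22/5 ]
Back-substitution:
x_4 = (-22/5) / (11/5) = -2
x_3 = (-96/5 - (18/5)*(-2)) / -4 = 3
x_2 = (14/5 - (-1)*(3) - (-2/5)*(-2)) / 1 = 5
x_1 = (-6 - (3)*(-2)) / 5 = 0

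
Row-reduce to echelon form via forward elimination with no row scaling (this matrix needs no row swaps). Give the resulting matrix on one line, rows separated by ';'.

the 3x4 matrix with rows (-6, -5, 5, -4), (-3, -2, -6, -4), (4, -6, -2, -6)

REF = [-6 -5 5 -4; 0 1/2 -17/2 -2; 0 0 -472/3 -46]

Forward elimination:
R2 <- R2 - (1/2)*R1:  [     0    1/2  -17/2     -2 ]
R3 <- R3 - (-2/3)*R1:  [     0  -28/3    4/3  -26/3 ]
R3 <- R3 - (-56/3)*R2:  [      0       0  -472/3     -46 ]
Row echelon form:
[ -6   -5       5   -4 ]
[  0  1/2   -17/2   -2 ]
[  0    0  -472/3  -46 ]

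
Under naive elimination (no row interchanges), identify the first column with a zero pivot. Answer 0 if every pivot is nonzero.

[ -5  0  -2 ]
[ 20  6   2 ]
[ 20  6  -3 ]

Naive forward elimination:
R2 <- R2 - (-4)*R1:  [  0   6  -6 ]
R3 <- R3 - (-4)*R1:  [   0    6  -11 ]
R3 <- R3 - (1)*R2:  [  0   0  -5 ]
All pivots nonzero; naive elimination completes without hitting a zero pivot.

first zero-pivot column = 0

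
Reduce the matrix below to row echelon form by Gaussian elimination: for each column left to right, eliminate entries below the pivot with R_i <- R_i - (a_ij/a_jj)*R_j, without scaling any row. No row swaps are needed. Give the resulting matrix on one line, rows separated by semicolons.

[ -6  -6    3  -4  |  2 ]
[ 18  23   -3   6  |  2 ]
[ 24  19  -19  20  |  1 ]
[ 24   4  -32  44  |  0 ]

Forward elimination:
R2 <- R2 - (-3)*R1:  [  0   5   6  -6   8 ]
R3 <- R3 - (-4)*R1:  [  0  -5  -7   4   9 ]
R4 <- R4 - (-4)*R1:  [   0  -20  -20   28    8 ]
R3 <- R3 - (-1)*R2:  [  0   0  -1  -2  17 ]
R4 <- R4 - (-4)*R2:  [  0   0   4   4  40 ]
R4 <- R4 - (-4)*R3:  [   0    0    0   -4  108 ]
Row echelon form:
[ -6  -6   3  -4  |    2 ]
[  0   5   6  -6  |    8 ]
[  0   0  -1  -2  |   17 ]
[  0   0   0  -4  |  108 ]

REF = [-6 -6 3 -4 2; 0 5 6 -6 8; 0 0 -1 -2 17; 0 0 0 -4 108]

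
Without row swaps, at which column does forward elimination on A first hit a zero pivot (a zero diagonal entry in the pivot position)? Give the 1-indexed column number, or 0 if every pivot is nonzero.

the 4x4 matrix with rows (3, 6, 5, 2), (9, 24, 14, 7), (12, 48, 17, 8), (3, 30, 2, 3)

first zero-pivot column = 0

Naive forward elimination:
R2 <- R2 - (3)*R1:  [  0   6  -1   1 ]
R3 <- R3 - (4)*R1:  [  0  24  -3   0 ]
R4 <- R4 - (1)*R1:  [  0  24  -3   1 ]
R3 <- R3 - (4)*R2:  [  0   0   1  -4 ]
R4 <- R4 - (4)*R2:  [  0   0   1  -3 ]
R4 <- R4 - (1)*R3:  [ 0  0  0  1 ]
All pivots nonzero; naive elimination completes without hitting a zero pivot.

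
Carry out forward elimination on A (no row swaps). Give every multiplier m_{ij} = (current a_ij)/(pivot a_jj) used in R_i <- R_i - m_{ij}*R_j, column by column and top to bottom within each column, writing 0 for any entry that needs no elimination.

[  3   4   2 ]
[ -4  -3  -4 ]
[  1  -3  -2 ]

multipliers: -4/3, 1/3, -13/7

Forward elimination:
R2 <- R2 - (-4/3)*R1:  [    0   7/3  -4/3 ]
R3 <- R3 - (1/3)*R1:  [     0  -13/3   -8/3 ]
R3 <- R3 - (-13/7)*R2:  [     0      0  -36/7 ]
Multipliers (in order of application): m_{21} = -4/3, m_{31} = 1/3, m_{32} = -13/7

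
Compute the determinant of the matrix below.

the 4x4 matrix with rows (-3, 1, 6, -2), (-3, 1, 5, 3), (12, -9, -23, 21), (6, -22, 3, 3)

det(A) = 30

Forward elimination:
R2 <- R2 - (1)*R1:  [  0   0  -1   5 ]
R3 <- R3 - (-4)*R1:  [  0  -5   1  13 ]
R4 <- R4 - (-2)*R1:  [   0  -20   15   -1 ]
R2 <-> R3   (pivot in column 2 was zero)
[ -3    1   6  -2 ]
[  0   -5   1  13 ]
[  0    0  -1   5 ]
[  0  -20  15  -1 ]
R4 <- R4 - (4)*R2:  [   0    0   11  -53 ]
R4 <- R4 - (-11)*R3:  [ 0  0  0  2 ]
Upper-triangular form:
[ -3   1   6  -2 ]
[  0  -5   1  13 ]
[  0   0  -1   5 ]
[  0   0   0   2 ]
det(A) = (-1)^1 * (-3) * (-5) * (-1) * (2) = 30  (1 row swap -> sign -1)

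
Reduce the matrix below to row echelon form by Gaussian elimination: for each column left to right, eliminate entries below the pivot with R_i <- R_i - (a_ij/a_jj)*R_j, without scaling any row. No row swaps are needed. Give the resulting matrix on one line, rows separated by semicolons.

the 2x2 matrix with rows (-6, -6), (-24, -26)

REF = [-6 -6; 0 -2]

Forward elimination:
R2 <- R2 - (4)*R1:  [  0  -2 ]
Row echelon form:
[ -6  -6 ]
[  0  -2 ]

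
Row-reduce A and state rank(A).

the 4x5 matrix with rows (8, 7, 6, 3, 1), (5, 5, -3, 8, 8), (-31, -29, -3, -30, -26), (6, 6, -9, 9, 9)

Row reduction:
R2 <- R2 - (5/8)*R1:  [     0    5/8  -27/4   49/8   59/8 ]
R3 <- R3 - (-31/8)*R1:  [      0   -15/8    81/4  -147/8  -177/8 ]
R4 <- R4 - (3/4)*R1:  [     0    3/4  -27/2   27/4   33/4 ]
R3 <- R3 - (-3)*R2:  [ 0  0  0  0  0 ]
R4 <- R4 - (6/5)*R2:  [     0      0  -27/5   -3/5   -3/5 ]
R3 <-> R4   (pivot in column 3 was zero)
[ 8    7      6     3     1 ]
[ 0  5/8  -27/4  49/8  59/8 ]
[ 0    0  -27/5  -3/5  -3/5 ]
[ 0    0      0     0     0 ]
Row echelon form:
[ 8    7      6     3     1 ]
[ 0  5/8  -27/4  49/8  59/8 ]
[ 0    0  -27/5  -3/5  -3/5 ]
[ 0    0      0     0     0 ]
Nonzero rows / pivot columns: 3

rank(A) = 3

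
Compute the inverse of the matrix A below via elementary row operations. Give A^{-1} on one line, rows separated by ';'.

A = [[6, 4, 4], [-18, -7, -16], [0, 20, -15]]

Gauss-Jordan on [A | I]:
R1 <- (1/6)*R1:  [   1  2/3  2/3  |  1/6    0    0 ]
R2 <- R2 - (-18)*R1:  [  0   5  -4  |   3   1   0 ]
R2 <- (1/5)*R2:  [    0     1  -4/5  |   3/5   1/5     0 ]
R1 <- R1 - (2/3)*R2:  [     1      0    6/5  |  -7/30  -2/15      0 ]
R3 <- R3 - (20)*R2:  [   0    0    1  |  -12   -4    1 ]
R1 <- R1 - (6/5)*R3:  [    1     0     0  |  85/6  14/3  -6/5 ]
R2 <- R2 - (-4/5)*R3:  [   0    1    0  |   -9   -3  4/5 ]
Right block of [I | A^{-1}] is the inverse:
[ 85/6  14/3  -6/5 ]
[   -9    -3   4/5 ]
[  -12    -4     1 ]

inverse = [85/6 14/3 -6/5; -9 -3 4/5; -12 -4 1]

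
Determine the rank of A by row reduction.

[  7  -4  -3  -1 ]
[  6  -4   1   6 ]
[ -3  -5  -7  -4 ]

rank(A) = 3

Row reduction:
R2 <- R2 - (6/7)*R1:  [    0  -4/7  25/7  48/7 ]
R3 <- R3 - (-3/7)*R1:  [     0  -47/7  -58/7  -31/7 ]
R3 <- R3 - (47/4)*R2:  [      0       0  -201/4     -85 ]
Row echelon form:
[ 7    -4      -3    -1 ]
[ 0  -4/7    25/7  48/7 ]
[ 0     0  -201/4   -85 ]
Nonzero rows / pivot columns: 3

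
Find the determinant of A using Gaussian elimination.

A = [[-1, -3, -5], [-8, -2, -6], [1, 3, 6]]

Forward elimination:
R2 <- R2 - (8)*R1:  [  0  22  34 ]
R3 <- R3 - (-1)*R1:  [ 0  0  1 ]
Upper-triangular form:
[ -1  -3  -5 ]
[  0  22  34 ]
[  0   0   1 ]
det(A) = (-1)^0 * (-1) * (22) * (1) = -22  (0 row swaps -> sign +1)

det(A) = -22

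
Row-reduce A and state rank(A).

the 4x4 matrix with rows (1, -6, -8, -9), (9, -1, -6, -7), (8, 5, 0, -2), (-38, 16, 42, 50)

Row reduction:
R2 <- R2 - (9)*R1:  [  0  53  66  74 ]
R3 <- R3 - (8)*R1:  [  0  53  64  70 ]
R4 <- R4 - (-38)*R1:  [    0  -212  -262  -292 ]
R3 <- R3 - (1)*R2:  [  0   0  -2  -4 ]
R4 <- R4 - (-4)*R2:  [ 0  0  2  4 ]
R4 <- R4 - (-1)*R3:  [ 0  0  0  0 ]
Row echelon form:
[ 1  -6  -8  -9 ]
[ 0  53  66  74 ]
[ 0   0  -2  -4 ]
[ 0   0   0   0 ]
Nonzero rows / pivot columns: 3

rank(A) = 3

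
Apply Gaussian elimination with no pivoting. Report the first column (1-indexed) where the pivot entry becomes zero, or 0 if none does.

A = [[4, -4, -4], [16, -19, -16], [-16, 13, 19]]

first zero-pivot column = 0

Naive forward elimination:
R2 <- R2 - (4)*R1:  [  0  -3   0 ]
R3 <- R3 - (-4)*R1:  [  0  -3   3 ]
R3 <- R3 - (1)*R2:  [ 0  0  3 ]
All pivots nonzero; naive elimination completes without hitting a zero pivot.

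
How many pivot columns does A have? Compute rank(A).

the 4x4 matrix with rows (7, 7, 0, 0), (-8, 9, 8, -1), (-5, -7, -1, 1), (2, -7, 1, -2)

rank(A) = 4

Row reduction:
R2 <- R2 - (-8/7)*R1:  [  0  17   8  -1 ]
R3 <- R3 - (-5/7)*R1:  [  0  -2  -1   1 ]
R4 <- R4 - (2/7)*R1:  [  0  -9   1  -2 ]
R3 <- R3 - (-2/17)*R2:  [     0      0  -1/17  15/17 ]
R4 <- R4 - (-9/17)*R2:  [      0       0   89/17  -43/17 ]
R4 <- R4 - (-89)*R3:  [  0   0   0  76 ]
Row echelon form:
[ 7   7      0      0 ]
[ 0  17      8     -1 ]
[ 0   0  -1/17  15/17 ]
[ 0   0      0     76 ]
Nonzero rows / pivot columns: 4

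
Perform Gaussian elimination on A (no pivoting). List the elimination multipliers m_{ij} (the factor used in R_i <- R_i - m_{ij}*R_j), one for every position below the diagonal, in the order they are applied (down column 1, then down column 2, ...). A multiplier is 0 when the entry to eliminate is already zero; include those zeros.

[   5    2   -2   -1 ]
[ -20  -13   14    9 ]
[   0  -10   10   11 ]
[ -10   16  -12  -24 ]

Forward elimination:
R2 <- R2 - (-4)*R1:  [  0  -5   6   5 ]
R3: entry in column 1 is already 0 -> m_{31} = 0 (no row operation needed)
R4 <- R4 - (-2)*R1:  [   0   20  -16  -26 ]
R3 <- R3 - (2)*R2:  [  0   0  -2   1 ]
R4 <- R4 - (-4)*R2:  [  0   0   8  -6 ]
R4 <- R4 - (-4)*R3:  [  0   0   0  -2 ]
Multipliers (in order of application): m_{21} = -4, m_{31} = 0, m_{41} = -2, m_{32} = 2, m_{42} = -4, m_{43} = -4

multipliers: -4, 0, -2, 2, -4, -4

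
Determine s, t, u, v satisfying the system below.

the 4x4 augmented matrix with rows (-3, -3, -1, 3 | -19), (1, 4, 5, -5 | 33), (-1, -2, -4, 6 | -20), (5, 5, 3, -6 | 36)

(2, 4, 4, 1)

Forward elimination on [A|b]:
R2 <- R2 - (-1/3)*R1:  [    0     3  14/3    -4  80/3 ]
R3 <- R3 - (1/3)*R1:  [     0     -1  -11/3      5  -41/3 ]
R4 <- R4 - (-5/3)*R1:  [    0     0   4/3    -1  13/3 ]
R3 <- R3 - (-1/3)*R2:  [     0      0  -19/9   11/3  -43/9 ]
R4 <- R4 - (-12/19)*R3:  [     0      0      0  25/19  25/19 ]
Row echelon form:
[ -3  -3     -1      3  |    -19 ]
[  0   3   14/3     -4  |   80/3 ]
[  0   0  -19/9   11/3  |  -43/9 ]
[  0   0      0  25/19  |  25/19 ]
Back-substitution:
v = (25/19) / (25/19) = 1
u = (-43/9 - (11/3)*(1)) / (-19/9) = 4
t = (80/3 - (14/3)*(4) - (-4)*(1)) / 3 = 4
s = (-19 - (-3)*(4) - (-1)*(4) - (3)*(1)) / -3 = 2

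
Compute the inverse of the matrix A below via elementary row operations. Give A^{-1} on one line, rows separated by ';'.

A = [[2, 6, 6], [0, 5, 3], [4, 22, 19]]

inverse = [29/10 9/5 -6/5; 6/5 7/5 -3/5; -2 -2 1]

Gauss-Jordan on [A | I]:
R1 <- (1/2)*R1:  [   1    3    3  |  1/2    0    0 ]
R3 <- R3 - (4)*R1:  [  0  10   7  |  -2   0   1 ]
R2 <- (1/5)*R2:  [   0    1  3/5  |    0  1/5    0 ]
R1 <- R1 - (3)*R2:  [    1     0   6/5  |   1/2  -3/5     0 ]
R3 <- R3 - (10)*R2:  [  0   0   1  |  -2  -2   1 ]
R1 <- R1 - (6/5)*R3:  [     1      0      0  |  29/10    9/5   -6/5 ]
R2 <- R2 - (3/5)*R3:  [    0     1     0  |   6/5   7/5  -3/5 ]
Right block of [I | A^{-1}] is the inverse:
[ 29/10  9/5  -6/5 ]
[   6/5  7/5  -3/5 ]
[    -2   -2     1 ]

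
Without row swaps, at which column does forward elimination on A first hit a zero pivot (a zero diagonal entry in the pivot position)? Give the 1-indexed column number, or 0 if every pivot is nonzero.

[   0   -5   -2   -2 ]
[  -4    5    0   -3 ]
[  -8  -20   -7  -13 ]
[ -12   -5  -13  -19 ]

first zero-pivot column = 1

Naive forward elimination:
Pivot entry (1,1) is zero but row 2 has -4 in column 1 -> naive elimination stops; a row interchange (e.g. R1 <-> R2) would be required here.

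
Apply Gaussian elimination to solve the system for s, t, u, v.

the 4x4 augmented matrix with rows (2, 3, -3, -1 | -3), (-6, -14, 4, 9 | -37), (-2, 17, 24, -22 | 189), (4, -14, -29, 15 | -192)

(-5, 5, 3, -1)

Forward elimination on [A|b]:
R2 <- R2 - (-3)*R1:  [   0   -5   -5    6  -46 ]
R3 <- R3 - (-1)*R1:  [   0   20   21  -23  186 ]
R4 <- R4 - (2)*R1:  [    0   -20   -23    17  -186 ]
R3 <- R3 - (-4)*R2:  [ 0  0  1  1  2 ]
R4 <- R4 - (4)*R2:  [  0   0  -3  -7  -2 ]
R4 <- R4 - (-3)*R3:  [  0   0   0  -4   4 ]
Row echelon form:
[ 2   3  -3  -1  |   -3 ]
[ 0  -5  -5   6  |  -46 ]
[ 0   0   1   1  |    2 ]
[ 0   0   0  -4  |    4 ]
Back-substitution:
v = (4) / -4 = -1
u = (2 - (1)*(-1)) / 1 = 3
t = (-46 - (-5)*(3) - (6)*(-1)) / -5 = 5
s = (-3 - (3)*(5) - (-3)*(3) - (-1)*(-1)) / 2 = -5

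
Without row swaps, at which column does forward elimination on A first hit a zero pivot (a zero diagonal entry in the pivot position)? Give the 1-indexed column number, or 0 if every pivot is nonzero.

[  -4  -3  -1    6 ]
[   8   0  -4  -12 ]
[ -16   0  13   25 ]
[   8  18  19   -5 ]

Naive forward elimination:
R2 <- R2 - (-2)*R1:  [  0  -6  -6   0 ]
R3 <- R3 - (4)*R1:  [  0  12  17   1 ]
R4 <- R4 - (-2)*R1:  [  0  12  17   7 ]
R3 <- R3 - (-2)*R2:  [ 0  0  5  1 ]
R4 <- R4 - (-2)*R2:  [ 0  0  5  7 ]
R4 <- R4 - (1)*R3:  [ 0  0  0  6 ]
All pivots nonzero; naive elimination completes without hitting a zero pivot.

first zero-pivot column = 0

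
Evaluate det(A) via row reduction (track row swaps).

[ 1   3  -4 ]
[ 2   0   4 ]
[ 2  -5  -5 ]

Forward elimination:
R2 <- R2 - (2)*R1:  [  0  -6  12 ]
R3 <- R3 - (2)*R1:  [   0  -11    3 ]
R3 <- R3 - (11/6)*R2:  [   0    0  -19 ]
Upper-triangular form:
[ 1   3   -4 ]
[ 0  -6   12 ]
[ 0   0  -19 ]
det(A) = (-1)^0 * (1) * (-6) * (-19) = 114  (0 row swaps -> sign +1)

det(A) = 114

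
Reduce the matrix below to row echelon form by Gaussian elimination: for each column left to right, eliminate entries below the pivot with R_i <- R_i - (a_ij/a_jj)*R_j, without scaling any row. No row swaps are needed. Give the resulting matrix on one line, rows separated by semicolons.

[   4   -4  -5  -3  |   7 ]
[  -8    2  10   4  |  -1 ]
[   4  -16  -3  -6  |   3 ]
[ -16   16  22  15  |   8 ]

REF = [4 -4 -5 -3 7; 0 -6 0 -2 13; 0 0 2 1 -30; 0 0 0 2 66]

Forward elimination:
R2 <- R2 - (-2)*R1:  [  0  -6   0  -2  13 ]
R3 <- R3 - (1)*R1:  [   0  -12    2   -3   -4 ]
R4 <- R4 - (-4)*R1:  [  0   0   2   3  36 ]
R3 <- R3 - (2)*R2:  [   0    0    2    1  -30 ]
R4 <- R4 - (1)*R3:  [  0   0   0   2  66 ]
Row echelon form:
[ 4  -4  -5  -3  |    7 ]
[ 0  -6   0  -2  |   13 ]
[ 0   0   2   1  |  -30 ]
[ 0   0   0   2  |   66 ]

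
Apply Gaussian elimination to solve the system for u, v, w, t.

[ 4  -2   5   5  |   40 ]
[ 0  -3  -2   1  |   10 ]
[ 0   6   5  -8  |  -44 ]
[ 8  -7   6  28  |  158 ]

Forward elimination on [A|b]:
R4 <- R4 - (2)*R1:  [  0  -3  -4  18  78 ]
R3 <- R3 - (-2)*R2:  [   0    0    1   -6  -24 ]
R4 <- R4 - (1)*R2:  [  0   0  -2  17  68 ]
R4 <- R4 - (-2)*R3:  [  0   0   0   5  20 ]
Row echelon form:
[ 4  -2   5   5  |   40 ]
[ 0  -3  -2   1  |   10 ]
[ 0   0   1  -6  |  -24 ]
[ 0   0   0   5  |   20 ]
Back-substitution:
t = (20) / 5 = 4
w = (-24 - (-6)*(4)) / 1 = 0
v = (10 - (-2)*(0) - (1)*(4)) / -3 = -2
u = (40 - (-2)*(-2) - (5)*(0) - (5)*(4)) / 4 = 4

(4, -2, 0, 4)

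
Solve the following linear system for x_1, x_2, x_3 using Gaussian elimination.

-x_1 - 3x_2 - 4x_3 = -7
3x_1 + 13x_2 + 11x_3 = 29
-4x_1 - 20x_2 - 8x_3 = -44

(1, 2, 0)

Forward elimination on [A|b]:
R2 <- R2 - (-3)*R1:  [  0   4  -1   8 ]
R3 <- R3 - (4)*R1:  [   0   -8    8  -16 ]
R3 <- R3 - (-2)*R2:  [ 0  0  6  0 ]
Row echelon form:
[ -1  -3  -4  |  -7 ]
[  0   4  -1  |   8 ]
[  0   0   6  |   0 ]
Back-substitution:
x_3 = (0) / 6 = 0
x_2 = (8 - (-1)*(0)) / 4 = 2
x_1 = (-7 - (-3)*(2) - (-4)*(0)) / -1 = 1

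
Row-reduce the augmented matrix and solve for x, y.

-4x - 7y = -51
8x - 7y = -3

(4, 5)

Forward elimination on [A|b]:
R2 <- R2 - (-2)*R1:  [    0   -21  -105 ]
Row echelon form:
[ -4   -7  |   -51 ]
[  0  -21  |  -105 ]
Back-substitution:
y = (-105) / -21 = 5
x = (-51 - (-7)*(5)) / -4 = 4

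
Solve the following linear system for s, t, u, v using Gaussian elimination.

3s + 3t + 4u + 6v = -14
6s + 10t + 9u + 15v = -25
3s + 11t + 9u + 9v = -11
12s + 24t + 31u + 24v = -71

Forward elimination on [A|b]:
R2 <- R2 - (2)*R1:  [ 0  4  1  3  3 ]
R3 <- R3 - (1)*R1:  [ 0  8  5  3  3 ]
R4 <- R4 - (4)*R1:  [   0   12   15    0  -15 ]
R3 <- R3 - (2)*R2:  [  0   0   3  -3  -3 ]
R4 <- R4 - (3)*R2:  [   0    0   12   -9  -24 ]
R4 <- R4 - (4)*R3:  [   0    0    0    3  -12 ]
Row echelon form:
[ 3  3  4   6  |  -14 ]
[ 0  4  1   3  |    3 ]
[ 0  0  3  -3  |   -3 ]
[ 0  0  0   3  |  -12 ]
Back-substitution:
v = (-12) / 3 = -4
u = (-3 - (-3)*(-4)) / 3 = -5
t = (3 - (1)*(-5) - (3)*(-4)) / 4 = 5
s = (-14 - (3)*(5) - (4)*(-5) - (6)*(-4)) / 3 = 5

(5, 5, -5, -4)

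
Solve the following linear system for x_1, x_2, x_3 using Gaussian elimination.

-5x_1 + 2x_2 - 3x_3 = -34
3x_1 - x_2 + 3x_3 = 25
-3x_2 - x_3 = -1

(4, -1, 4)

Forward elimination on [A|b]:
R2 <- R2 - (-3/5)*R1:  [    0   1/5   6/5  23/5 ]
R3 <- R3 - (-15)*R2:  [  0   0  17  68 ]
Row echelon form:
[ -5    2   -3  |   -34 ]
[  0  1/5  6/5  |  23/5 ]
[  0    0   17  |    68 ]
Back-substitution:
x_3 = (68) / 17 = 4
x_2 = (23/5 - (6/5)*(4)) / (1/5) = -1
x_1 = (-34 - (2)*(-1) - (-3)*(4)) / -5 = 4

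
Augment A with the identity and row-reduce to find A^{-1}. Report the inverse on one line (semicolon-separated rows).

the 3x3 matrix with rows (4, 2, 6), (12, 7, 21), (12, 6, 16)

inverse = [7/4 -1/2 0; -15/2 1 3/2; 3/2 0 -1/2]

Gauss-Jordan on [A | I]:
R1 <- (1/4)*R1:  [   1  1/2  3/2  |  1/4    0    0 ]
R2 <- R2 - (12)*R1:  [  0   1   3  |  -3   1   0 ]
R3 <- R3 - (12)*R1:  [  0   0  -2  |  -3   0   1 ]
R1 <- R1 - (1/2)*R2:  [    1     0     0  |   7/4  -1/2     0 ]
R3 <- (1/-2)*R3:  [    0     0     1  |   3/2     0  -1/2 ]
R2 <- R2 - (3)*R3:  [     0      1      0  |  -15/2      1    3/2 ]
Right block of [I | A^{-1}] is the inverse:
[   7/4  -1/2     0 ]
[ -15/2     1   3/2 ]
[   3/2     0  -1/2 ]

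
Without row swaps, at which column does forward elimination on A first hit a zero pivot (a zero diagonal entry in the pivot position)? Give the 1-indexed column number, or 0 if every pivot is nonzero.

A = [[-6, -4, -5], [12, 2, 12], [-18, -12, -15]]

first zero-pivot column = 3

Naive forward elimination:
R2 <- R2 - (-2)*R1:  [  0  -6   2 ]
R3 <- R3 - (3)*R1:  [ 0  0  0 ]
Matrix at this point:
[ -6  -4  -5 ]
[  0  -6   2 ]
[  0   0   0 ]
Pivot entry (3,3) in the last row is zero and there are no rows below to swap with -> zero pivot in column 3 (A is singular).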